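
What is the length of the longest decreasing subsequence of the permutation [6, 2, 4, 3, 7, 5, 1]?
4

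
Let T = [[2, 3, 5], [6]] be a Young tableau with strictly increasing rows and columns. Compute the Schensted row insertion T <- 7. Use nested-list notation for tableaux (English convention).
[[2, 3, 5, 7], [6]]

7 is larger than every entry of row 1, so it is appended to row 1. The new tableau is [[2, 3, 5, 7], [6]].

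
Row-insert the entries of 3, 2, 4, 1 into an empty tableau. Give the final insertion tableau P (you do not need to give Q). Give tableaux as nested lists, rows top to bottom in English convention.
P = [[1, 4], [2], [3]]

After inserting 3: P = [[3]].
After inserting 2: P = [[2], [3]].
After inserting 4: P = [[2, 4], [3]].
After inserting 1: P = [[1, 4], [2], [3]].

So P = [[1, 4], [2], [3]].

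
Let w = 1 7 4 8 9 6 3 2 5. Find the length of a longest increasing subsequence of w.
4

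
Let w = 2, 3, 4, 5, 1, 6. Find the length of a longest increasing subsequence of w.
5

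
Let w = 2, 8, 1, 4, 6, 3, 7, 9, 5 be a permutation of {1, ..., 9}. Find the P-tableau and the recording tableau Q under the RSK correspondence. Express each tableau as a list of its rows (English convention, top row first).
Insert each entry of the permutation into P by Schensted row insertion, recording in Q the position of each new cell.

Insert 2: appended to row 1. P = [[2]].
Insert 8: appended to row 1. P = [[2, 8]].
Insert 1: 1 bumps 2 from row 1; 2 starts row 2. P = [[1, 8], [2]].
Insert 4: 4 bumps 8 from row 1; 8 appends to row 2. P = [[1, 4], [2, 8]].
Insert 6: appended to row 1. P = [[1, 4, 6], [2, 8]].
Insert 3: 3 bumps 4 from row 1; 4 bumps 8 from row 2; 8 starts row 3. P = [[1, 3, 6], [2, 4], [8]].
Insert 7: appended to row 1. P = [[1, 3, 6, 7], [2, 4], [8]].
Insert 9: appended to row 1. P = [[1, 3, 6, 7, 9], [2, 4], [8]].
Insert 5: 5 bumps 6 from row 1; 6 appends to row 2. P = [[1, 3, 5, 7, 9], [2, 4, 6], [8]].

So P = [[1, 3, 5, 7, 9], [2, 4, 6], [8]], Q = [[1, 2, 5, 7, 8], [3, 4, 9], [6]].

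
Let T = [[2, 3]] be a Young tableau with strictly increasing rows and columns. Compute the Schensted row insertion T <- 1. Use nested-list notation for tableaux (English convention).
In row 1, 1 replaces 2 (the leftmost entry greater than 1); 2 is bumped to row 2. 2 starts a new row 2. The new tableau is [[1, 3], [2]].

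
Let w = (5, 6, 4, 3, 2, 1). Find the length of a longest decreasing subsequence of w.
5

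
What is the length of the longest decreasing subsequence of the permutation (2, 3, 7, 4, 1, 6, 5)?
3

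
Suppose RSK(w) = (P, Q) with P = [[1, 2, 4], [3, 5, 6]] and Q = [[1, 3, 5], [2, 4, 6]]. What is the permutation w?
Reverse the RSK construction: for i from n down to 1, find the cell of Q containing i, remove the entry at that cell from P, and reverse-bump it up through P; the value ejected from row 1 is w(i).

Step i=6: Q has 6 at row 2, column 3; remove 6 from row 2 of P and reverse-bump: 6 enters row 1 and ejects 4. So w(6) = 4. P is now [[1, 2, 6], [3, 5]].
Step i=5: Q has 5 at row 1, column 3; remove that cell from P, ejecting 6. So w(5) = 6. P is now [[1, 2], [3, 5]].
Step i=4: Q has 4 at row 2, column 2; remove 5 from row 2 of P and reverse-bump: 5 enters row 1 and ejects 2. So w(4) = 2. P is now [[1, 5], [3]].
Step i=3: Q has 3 at row 1, column 2; remove that cell from P, ejecting 5. So w(3) = 5. P is now [[1], [3]].
Step i=2: Q has 2 at row 2, column 1; remove 3 from row 2 of P and reverse-bump: 3 enters row 1 and ejects 1. So w(2) = 1. P is now [[3]].
Step i=1: Q has 1 at row 1, column 1; remove that cell from P, ejecting 3. So w(1) = 3. P is now [].

So w = 3 1 5 2 6 4.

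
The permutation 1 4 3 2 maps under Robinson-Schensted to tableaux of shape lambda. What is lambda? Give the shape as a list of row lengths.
Row-insert each entry into an empty tableau.

After inserting 1: P = [[1]].
After inserting 4: P = [[1, 4]].
After inserting 3: P = [[1, 3], [4]].
After inserting 2: P = [[1, 2], [3], [4]].

The final insertion tableau P = [[1, 2], [3], [4]] has shape [2, 1, 1].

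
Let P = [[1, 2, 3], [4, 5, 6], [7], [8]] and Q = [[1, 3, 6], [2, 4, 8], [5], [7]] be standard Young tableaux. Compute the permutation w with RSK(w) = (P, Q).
Reverse the RSK construction: for i from n down to 1, find the cell of Q containing i, remove the entry at that cell from P, and reverse-bump it up through P; the value ejected from row 1 is w(i).

Step i=8: Q has 8 at row 2, column 3; remove 6 from row 2 of P and reverse-bump: 6 enters row 1 and ejects 3. So w(8) = 3. P is now [[1, 2, 6], [4, 5], [7], [8]].
Step i=7: Q has 7 at row 4, column 1; remove 8 from row 4 of P and reverse-bump: 8 enters row 3 and ejects 7; 7 enters row 2 and ejects 5; 5 enters row 1 and ejects 2. So w(7) = 2. P is now [[1, 5, 6], [4, 7], [8]].
Step i=6: Q has 6 at row 1, column 3; remove that cell from P, ejecting 6. So w(6) = 6. P is now [[1, 5], [4, 7], [8]].
Step i=5: Q has 5 at row 3, column 1; remove 8 from row 3 of P and reverse-bump: 8 enters row 2 and ejects 7; 7 enters row 1 and ejects 5. So w(5) = 5. P is now [[1, 7], [4, 8]].
Step i=4: Q has 4 at row 2, column 2; remove 8 from row 2 of P and reverse-bump: 8 enters row 1 and ejects 7. So w(4) = 7. P is now [[1, 8], [4]].
Step i=3: Q has 3 at row 1, column 2; remove that cell from P, ejecting 8. So w(3) = 8. P is now [[1], [4]].
Step i=2: Q has 2 at row 2, column 1; remove 4 from row 2 of P and reverse-bump: 4 enters row 1 and ejects 1. So w(2) = 1. P is now [[4]].
Step i=1: Q has 1 at row 1, column 1; remove that cell from P, ejecting 4. So w(1) = 4. P is now [].

So w = 4 1 8 7 5 6 2 3.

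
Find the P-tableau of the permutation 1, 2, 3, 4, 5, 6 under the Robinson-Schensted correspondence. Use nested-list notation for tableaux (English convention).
P = [[1, 2, 3, 4, 5, 6]]

Insert 1: appended to row 1. P = [[1]].
Insert 2: appended to row 1. P = [[1, 2]].
Insert 3: appended to row 1. P = [[1, 2, 3]].
Insert 4: appended to row 1. P = [[1, 2, 3, 4]].
Insert 5: appended to row 1. P = [[1, 2, 3, 4, 5]].
Insert 6: appended to row 1. P = [[1, 2, 3, 4, 5, 6]].

So P = [[1, 2, 3, 4, 5, 6]].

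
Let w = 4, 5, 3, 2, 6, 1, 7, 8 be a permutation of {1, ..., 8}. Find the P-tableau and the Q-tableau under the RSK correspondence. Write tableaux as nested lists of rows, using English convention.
Insert each entry of the permutation into P by Schensted row insertion, recording in Q the position of each new cell.

Insert 4: appended to row 1. P = [[4]].
Insert 5: appended to row 1. P = [[4, 5]].
Insert 3: 3 bumps 4 from row 1; 4 starts row 2. P = [[3, 5], [4]].
Insert 2: 2 bumps 3 from row 1; 3 bumps 4 from row 2; 4 starts row 3. P = [[2, 5], [3], [4]].
Insert 6: appended to row 1. P = [[2, 5, 6], [3], [4]].
Insert 1: 1 bumps 2 from row 1; 2 bumps 3 from row 2; 3 bumps 4 from row 3; 4 starts row 4. P = [[1, 5, 6], [2], [3], [4]].
Insert 7: appended to row 1. P = [[1, 5, 6, 7], [2], [3], [4]].
Insert 8: appended to row 1. P = [[1, 5, 6, 7, 8], [2], [3], [4]].

So P = [[1, 5, 6, 7, 8], [2], [3], [4]], Q = [[1, 2, 5, 7, 8], [3], [4], [6]].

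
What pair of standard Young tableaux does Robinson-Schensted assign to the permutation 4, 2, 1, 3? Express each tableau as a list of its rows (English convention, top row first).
P = [[1, 3], [2], [4]], Q = [[1, 4], [2], [3]]

Insert each entry of the permutation into P by Schensted row insertion, recording in Q the position of each new cell.

After inserting 4: P = [[4]].
After inserting 2: P = [[2], [4]].
After inserting 1: P = [[1], [2], [4]].
After inserting 3: P = [[1, 3], [2], [4]].

So P = [[1, 3], [2], [4]], Q = [[1, 4], [2], [3]].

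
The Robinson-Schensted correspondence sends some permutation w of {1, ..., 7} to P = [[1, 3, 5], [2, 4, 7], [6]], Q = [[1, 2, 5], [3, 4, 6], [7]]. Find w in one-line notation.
2 6 1 4 7 5 3

Reverse the RSK construction: for i from n down to 1, find the cell of Q containing i, remove the entry at that cell from P, and reverse-bump it up through P; the value ejected from row 1 is w(i).

Step i=7: Q has 7 at row 3, column 1; remove 6 from row 3 of P and reverse-bump: 6 enters row 2 and ejects 4; 4 enters row 1 and ejects 3. So w(7) = 3. P is now [[1, 4, 5], [2, 6, 7]].
Step i=6: Q has 6 at row 2, column 3; remove 7 from row 2 of P and reverse-bump: 7 enters row 1 and ejects 5. So w(6) = 5. P is now [[1, 4, 7], [2, 6]].
Step i=5: Q has 5 at row 1, column 3; remove that cell from P, ejecting 7. So w(5) = 7. P is now [[1, 4], [2, 6]].
Step i=4: Q has 4 at row 2, column 2; remove 6 from row 2 of P and reverse-bump: 6 enters row 1 and ejects 4. So w(4) = 4. P is now [[1, 6], [2]].
Step i=3: Q has 3 at row 2, column 1; remove 2 from row 2 of P and reverse-bump: 2 enters row 1 and ejects 1. So w(3) = 1. P is now [[2, 6]].
Step i=2: Q has 2 at row 1, column 2; remove that cell from P, ejecting 6. So w(2) = 6. P is now [[2]].
Step i=1: Q has 1 at row 1, column 1; remove that cell from P, ejecting 2. So w(1) = 2. P is now [].

So w = 2 6 1 4 7 5 3.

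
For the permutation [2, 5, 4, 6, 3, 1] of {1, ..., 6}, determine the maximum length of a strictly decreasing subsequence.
4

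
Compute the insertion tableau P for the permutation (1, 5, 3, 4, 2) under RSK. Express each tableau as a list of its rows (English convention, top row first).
P = [[1, 2, 4], [3], [5]]

Insert 1: appended to row 1. P = [[1]].
Insert 5: appended to row 1. P = [[1, 5]].
Insert 3: 3 bumps 5 from row 1; 5 starts row 2. P = [[1, 3], [5]].
Insert 4: appended to row 1. P = [[1, 3, 4], [5]].
Insert 2: 2 bumps 3 from row 1; 3 bumps 5 from row 2; 5 starts row 3. P = [[1, 2, 4], [3], [5]].

So P = [[1, 2, 4], [3], [5]].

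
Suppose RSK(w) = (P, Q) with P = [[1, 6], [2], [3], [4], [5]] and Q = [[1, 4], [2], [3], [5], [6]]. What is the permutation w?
5 4 3 6 2 1

Reverse the RSK construction: for i from n down to 1, find the cell of Q containing i, remove the entry at that cell from P, and reverse-bump it up through P; the value ejected from row 1 is w(i).

Step i=6: Q has 6 at row 5, column 1; remove 5 from row 5 of P and reverse-bump: 5 enters row 4 and ejects 4; 4 enters row 3 and ejects 3; 3 enters row 2 and ejects 2; 2 enters row 1 and ejects 1. So w(6) = 1. P is now [[2, 6], [3], [4], [5]].
Step i=5: Q has 5 at row 4, column 1; remove 5 from row 4 of P and reverse-bump: 5 enters row 3 and ejects 4; 4 enters row 2 and ejects 3; 3 enters row 1 and ejects 2. So w(5) = 2. P is now [[3, 6], [4], [5]].
Step i=4: Q has 4 at row 1, column 2; remove that cell from P, ejecting 6. So w(4) = 6. P is now [[3], [4], [5]].
Step i=3: Q has 3 at row 3, column 1; remove 5 from row 3 of P and reverse-bump: 5 enters row 2 and ejects 4; 4 enters row 1 and ejects 3. So w(3) = 3. P is now [[4], [5]].
Step i=2: Q has 2 at row 2, column 1; remove 5 from row 2 of P and reverse-bump: 5 enters row 1 and ejects 4. So w(2) = 4. P is now [[5]].
Step i=1: Q has 1 at row 1, column 1; remove that cell from P, ejecting 5. So w(1) = 5. P is now [].

So w = 5 4 3 6 2 1.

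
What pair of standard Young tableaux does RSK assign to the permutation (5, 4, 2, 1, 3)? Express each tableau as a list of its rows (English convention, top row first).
Insert each entry of the permutation into P by Schensted row insertion, recording in Q the position of each new cell.

Insert 5: appended to row 1. P = [[5]].
Insert 4: 4 bumps 5 from row 1; 5 starts row 2. P = [[4], [5]].
Insert 2: 2 bumps 4 from row 1; 4 bumps 5 from row 2; 5 starts row 3. P = [[2], [4], [5]].
Insert 1: 1 bumps 2 from row 1; 2 bumps 4 from row 2; 4 bumps 5 from row 3; 5 starts row 4. P = [[1], [2], [4], [5]].
Insert 3: appended to row 1. P = [[1, 3], [2], [4], [5]].

So P = [[1, 3], [2], [4], [5]], Q = [[1, 5], [2], [3], [4]].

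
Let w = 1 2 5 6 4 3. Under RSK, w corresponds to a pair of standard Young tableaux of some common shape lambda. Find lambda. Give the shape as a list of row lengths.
RSK row insertion gives P = [[1, 2, 3, 6], [4], [5]], which has shape [4, 1, 1].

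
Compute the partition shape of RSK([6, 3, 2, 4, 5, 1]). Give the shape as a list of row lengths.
Row-insert each entry into an empty tableau.

After inserting 6: P = [[6]].
After inserting 3: P = [[3], [6]].
After inserting 2: P = [[2], [3], [6]].
After inserting 4: P = [[2, 4], [3], [6]].
After inserting 5: P = [[2, 4, 5], [3], [6]].
After inserting 1: P = [[1, 4, 5], [2], [3], [6]].

The final insertion tableau P = [[1, 4, 5], [2], [3], [6]] has shape [3, 1, 1, 1].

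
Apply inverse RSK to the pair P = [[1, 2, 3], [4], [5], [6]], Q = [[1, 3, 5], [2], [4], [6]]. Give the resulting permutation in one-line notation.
Reverse the RSK construction: for i from n down to 1, find the cell of Q containing i, remove the entry at that cell from P, and reverse-bump it up through P; the value ejected from row 1 is w(i).

Step i=6: Q has 6 at row 4, column 1; remove 6 from row 4 of P and reverse-bump: 6 enters row 3 and ejects 5; 5 enters row 2 and ejects 4; 4 enters row 1 and ejects 3. So w(6) = 3. P is now [[1, 2, 4], [5], [6]].
Step i=5: Q has 5 at row 1, column 3; remove that cell from P, ejecting 4. So w(5) = 4. P is now [[1, 2], [5], [6]].
Step i=4: Q has 4 at row 3, column 1; remove 6 from row 3 of P and reverse-bump: 6 enters row 2 and ejects 5; 5 enters row 1 and ejects 2. So w(4) = 2. P is now [[1, 5], [6]].
Step i=3: Q has 3 at row 1, column 2; remove that cell from P, ejecting 5. So w(3) = 5. P is now [[1], [6]].
Step i=2: Q has 2 at row 2, column 1; remove 6 from row 2 of P and reverse-bump: 6 enters row 1 and ejects 1. So w(2) = 1. P is now [[6]].
Step i=1: Q has 1 at row 1, column 1; remove that cell from P, ejecting 6. So w(1) = 6. P is now [].

So w = 6 1 5 2 4 3.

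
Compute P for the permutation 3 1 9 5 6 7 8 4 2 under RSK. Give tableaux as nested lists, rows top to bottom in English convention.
P = [[1, 2, 6, 7, 8], [3, 4], [5], [9]]

After inserting 3: P = [[3]].
After inserting 1: P = [[1], [3]].
After inserting 9: P = [[1, 9], [3]].
After inserting 5: P = [[1, 5], [3, 9]].
After inserting 6: P = [[1, 5, 6], [3, 9]].
After inserting 7: P = [[1, 5, 6, 7], [3, 9]].
After inserting 8: P = [[1, 5, 6, 7, 8], [3, 9]].
After inserting 4: P = [[1, 4, 6, 7, 8], [3, 5], [9]].
After inserting 2: P = [[1, 2, 6, 7, 8], [3, 4], [5], [9]].

So P = [[1, 2, 6, 7, 8], [3, 4], [5], [9]].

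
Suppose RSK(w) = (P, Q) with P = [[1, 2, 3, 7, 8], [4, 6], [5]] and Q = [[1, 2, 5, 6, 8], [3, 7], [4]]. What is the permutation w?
Reverse RSK: for i = n, n-1, ..., 1, locate i in Q, remove the corresponding corner cell from P, and reverse-bump its entry up through P; the value ejected from row 1 is w(i).

So w = 1 5 4 2 6 7 3 8.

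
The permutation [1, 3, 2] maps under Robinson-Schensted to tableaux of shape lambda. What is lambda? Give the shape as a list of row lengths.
[2, 1]

Row-insert each entry into an empty tableau.

After inserting 1: P = [[1]].
After inserting 3: P = [[1, 3]].
After inserting 2: P = [[1, 2], [3]].

The final insertion tableau P = [[1, 2], [3]] has shape [2, 1].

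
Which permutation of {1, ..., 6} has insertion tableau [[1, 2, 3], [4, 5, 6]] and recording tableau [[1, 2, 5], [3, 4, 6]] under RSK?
Reverse the RSK construction: for i from n down to 1, find the cell of Q containing i, remove the entry at that cell from P, and reverse-bump it up through P; the value ejected from row 1 is w(i).

Step i=6: Q has 6 at row 2, column 3; remove 6 from row 2 of P and reverse-bump: 6 enters row 1 and ejects 3. So w(6) = 3. P is now [[1, 2, 6], [4, 5]].
Step i=5: Q has 5 at row 1, column 3; remove that cell from P, ejecting 6. So w(5) = 6. P is now [[1, 2], [4, 5]].
Step i=4: Q has 4 at row 2, column 2; remove 5 from row 2 of P and reverse-bump: 5 enters row 1 and ejects 2. So w(4) = 2. P is now [[1, 5], [4]].
Step i=3: Q has 3 at row 2, column 1; remove 4 from row 2 of P and reverse-bump: 4 enters row 1 and ejects 1. So w(3) = 1. P is now [[4, 5]].
Step i=2: Q has 2 at row 1, column 2; remove that cell from P, ejecting 5. So w(2) = 5. P is now [[4]].
Step i=1: Q has 1 at row 1, column 1; remove that cell from P, ejecting 4. So w(1) = 4. P is now [].

So w = 4 5 1 2 6 3.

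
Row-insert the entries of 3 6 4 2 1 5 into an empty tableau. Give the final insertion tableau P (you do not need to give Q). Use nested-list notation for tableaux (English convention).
After inserting 3: P = [[3]].
After inserting 6: P = [[3, 6]].
After inserting 4: P = [[3, 4], [6]].
After inserting 2: P = [[2, 4], [3], [6]].
After inserting 1: P = [[1, 4], [2], [3], [6]].
After inserting 5: P = [[1, 4, 5], [2], [3], [6]].

So P = [[1, 4, 5], [2], [3], [6]].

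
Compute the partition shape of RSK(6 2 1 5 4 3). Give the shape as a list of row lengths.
[2, 2, 1, 1]

RSK row insertion gives P = [[1, 3], [2, 4], [5], [6]], which has shape [2, 2, 1, 1].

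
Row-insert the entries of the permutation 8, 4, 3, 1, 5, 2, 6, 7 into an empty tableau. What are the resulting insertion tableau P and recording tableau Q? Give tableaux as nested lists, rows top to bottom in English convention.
P = [[1, 2, 6, 7], [3, 5], [4], [8]], Q = [[1, 5, 7, 8], [2, 6], [3], [4]]

Insert each entry of the permutation into P by Schensted row insertion, recording in Q the position of each new cell.

Insert 8: appended to row 1. P = [[8]].
Insert 4: 4 bumps 8 from row 1; 8 starts row 2. P = [[4], [8]].
Insert 3: 3 bumps 4 from row 1; 4 bumps 8 from row 2; 8 starts row 3. P = [[3], [4], [8]].
Insert 1: 1 bumps 3 from row 1; 3 bumps 4 from row 2; 4 bumps 8 from row 3; 8 starts row 4. P = [[1], [3], [4], [8]].
Insert 5: appended to row 1. P = [[1, 5], [3], [4], [8]].
Insert 2: 2 bumps 5 from row 1; 5 appends to row 2. P = [[1, 2], [3, 5], [4], [8]].
Insert 6: appended to row 1. P = [[1, 2, 6], [3, 5], [4], [8]].
Insert 7: appended to row 1. P = [[1, 2, 6, 7], [3, 5], [4], [8]].

So P = [[1, 2, 6, 7], [3, 5], [4], [8]], Q = [[1, 5, 7, 8], [2, 6], [3], [4]].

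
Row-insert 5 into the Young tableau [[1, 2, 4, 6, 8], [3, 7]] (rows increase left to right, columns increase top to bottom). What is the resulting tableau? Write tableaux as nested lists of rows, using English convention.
[[1, 2, 4, 5, 8], [3, 6], [7]]

In row 1, 5 replaces 6 (the leftmost entry greater than 5); 6 is bumped to row 2. In row 2, 6 replaces 7 (the leftmost entry greater than 6); 7 is bumped to row 3. 7 starts a new row 3. The new tableau is [[1, 2, 4, 5, 8], [3, 6], [7]].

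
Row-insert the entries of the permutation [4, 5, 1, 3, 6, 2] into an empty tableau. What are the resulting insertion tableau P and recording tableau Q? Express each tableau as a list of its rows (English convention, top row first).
P = [[1, 2, 6], [3, 5], [4]], Q = [[1, 2, 5], [3, 4], [6]]

Insert each entry of the permutation into P by Schensted row insertion, recording in Q the position of each new cell.

Insert 4: appended to row 1. P = [[4]].
Insert 5: appended to row 1. P = [[4, 5]].
Insert 1: 1 bumps 4 from row 1; 4 starts row 2. P = [[1, 5], [4]].
Insert 3: 3 bumps 5 from row 1; 5 appends to row 2. P = [[1, 3], [4, 5]].
Insert 6: appended to row 1. P = [[1, 3, 6], [4, 5]].
Insert 2: 2 bumps 3 from row 1; 3 bumps 4 from row 2; 4 starts row 3. P = [[1, 2, 6], [3, 5], [4]].

So P = [[1, 2, 6], [3, 5], [4]], Q = [[1, 2, 5], [3, 4], [6]].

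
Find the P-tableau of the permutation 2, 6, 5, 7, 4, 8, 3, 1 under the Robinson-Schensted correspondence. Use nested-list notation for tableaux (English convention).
After inserting 2: P = [[2]].
After inserting 6: P = [[2, 6]].
After inserting 5: P = [[2, 5], [6]].
After inserting 7: P = [[2, 5, 7], [6]].
After inserting 4: P = [[2, 4, 7], [5], [6]].
After inserting 8: P = [[2, 4, 7, 8], [5], [6]].
After inserting 3: P = [[2, 3, 7, 8], [4], [5], [6]].
After inserting 1: P = [[1, 3, 7, 8], [2], [4], [5], [6]].

So P = [[1, 3, 7, 8], [2], [4], [5], [6]].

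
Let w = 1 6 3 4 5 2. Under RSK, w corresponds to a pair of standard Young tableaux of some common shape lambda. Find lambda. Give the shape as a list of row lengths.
Row-insert each entry into an empty tableau.

After inserting 1: P = [[1]].
After inserting 6: P = [[1, 6]].
After inserting 3: P = [[1, 3], [6]].
After inserting 4: P = [[1, 3, 4], [6]].
After inserting 5: P = [[1, 3, 4, 5], [6]].
After inserting 2: P = [[1, 2, 4, 5], [3], [6]].

The final insertion tableau P = [[1, 2, 4, 5], [3], [6]] has shape [4, 1, 1].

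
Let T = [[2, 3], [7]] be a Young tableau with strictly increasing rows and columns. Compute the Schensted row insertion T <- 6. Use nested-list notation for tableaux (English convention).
[[2, 3, 6], [7]]

6 is larger than every entry of row 1, so it is appended to row 1. The new tableau is [[2, 3, 6], [7]].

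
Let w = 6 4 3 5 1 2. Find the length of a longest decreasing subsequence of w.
4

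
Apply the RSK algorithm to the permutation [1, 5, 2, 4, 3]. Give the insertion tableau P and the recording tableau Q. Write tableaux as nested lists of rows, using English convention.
Insert each entry of the permutation into P by Schensted row insertion, recording in Q the position of each new cell.

Insert 1: appended to row 1. P = [[1]].
Insert 5: appended to row 1. P = [[1, 5]].
Insert 2: 2 bumps 5 from row 1; 5 starts row 2. P = [[1, 2], [5]].
Insert 4: appended to row 1. P = [[1, 2, 4], [5]].
Insert 3: 3 bumps 4 from row 1; 4 bumps 5 from row 2; 5 starts row 3. P = [[1, 2, 3], [4], [5]].

So P = [[1, 2, 3], [4], [5]], Q = [[1, 2, 4], [3], [5]].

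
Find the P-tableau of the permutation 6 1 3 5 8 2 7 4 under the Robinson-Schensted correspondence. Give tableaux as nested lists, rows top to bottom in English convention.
Insert 6: appended to row 1. P = [[6]].
Insert 1: 1 bumps 6 from row 1; 6 starts row 2. P = [[1], [6]].
Insert 3: appended to row 1. P = [[1, 3], [6]].
Insert 5: appended to row 1. P = [[1, 3, 5], [6]].
Insert 8: appended to row 1. P = [[1, 3, 5, 8], [6]].
Insert 2: 2 bumps 3 from row 1; 3 bumps 6 from row 2; 6 starts row 3. P = [[1, 2, 5, 8], [3], [6]].
Insert 7: 7 bumps 8 from row 1; 8 appends to row 2. P = [[1, 2, 5, 7], [3, 8], [6]].
Insert 4: 4 bumps 5 from row 1; 5 bumps 8 from row 2; 8 appends to row 3. P = [[1, 2, 4, 7], [3, 5], [6, 8]].

So P = [[1, 2, 4, 7], [3, 5], [6, 8]].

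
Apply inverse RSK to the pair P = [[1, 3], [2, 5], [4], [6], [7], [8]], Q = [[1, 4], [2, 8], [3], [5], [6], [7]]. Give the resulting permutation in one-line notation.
8 7 4 6 5 2 1 3

Reverse the RSK construction: for i from n down to 1, find the cell of Q containing i, remove the entry at that cell from P, and reverse-bump it up through P; the value ejected from row 1 is w(i).

Step i=8: Q has 8 at row 2, column 2; remove 5 from row 2 of P and reverse-bump: 5 enters row 1 and ejects 3. So w(8) = 3. P is now [[1, 5], [2], [4], [6], [7], [8]].
Step i=7: Q has 7 at row 6, column 1; remove 8 from row 6 of P and reverse-bump: 8 enters row 5 and ejects 7; 7 enters row 4 and ejects 6; 6 enters row 3 and ejects 4; 4 enters row 2 and ejects 2; 2 enters row 1 and ejects 1. So w(7) = 1. P is now [[2, 5], [4], [6], [7], [8]].
Step i=6: Q has 6 at row 5, column 1; remove 8 from row 5 of P and reverse-bump: 8 enters row 4 and ejects 7; 7 enters row 3 and ejects 6; 6 enters row 2 and ejects 4; 4 enters row 1 and ejects 2. So w(6) = 2. P is now [[4, 5], [6], [7], [8]].
Step i=5: Q has 5 at row 4, column 1; remove 8 from row 4 of P and reverse-bump: 8 enters row 3 and ejects 7; 7 enters row 2 and ejects 6; 6 enters row 1 and ejects 5. So w(5) = 5. P is now [[4, 6], [7], [8]].
Step i=4: Q has 4 at row 1, column 2; remove that cell from P, ejecting 6. So w(4) = 6. P is now [[4], [7], [8]].
Step i=3: Q has 3 at row 3, column 1; remove 8 from row 3 of P and reverse-bump: 8 enters row 2 and ejects 7; 7 enters row 1 and ejects 4. So w(3) = 4. P is now [[7], [8]].
Step i=2: Q has 2 at row 2, column 1; remove 8 from row 2 of P and reverse-bump: 8 enters row 1 and ejects 7. So w(2) = 7. P is now [[8]].
Step i=1: Q has 1 at row 1, column 1; remove that cell from P, ejecting 8. So w(1) = 8. P is now [].

So w = 8 7 4 6 5 2 1 3.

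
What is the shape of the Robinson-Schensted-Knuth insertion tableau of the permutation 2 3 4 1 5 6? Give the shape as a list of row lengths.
[5, 1]

Row-insert each entry into an empty tableau.

After inserting 2: P = [[2]].
After inserting 3: P = [[2, 3]].
After inserting 4: P = [[2, 3, 4]].
After inserting 1: P = [[1, 3, 4], [2]].
After inserting 5: P = [[1, 3, 4, 5], [2]].
After inserting 6: P = [[1, 3, 4, 5, 6], [2]].

The final insertion tableau P = [[1, 3, 4, 5, 6], [2]] has shape [5, 1].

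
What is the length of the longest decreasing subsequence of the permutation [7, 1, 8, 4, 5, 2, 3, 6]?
3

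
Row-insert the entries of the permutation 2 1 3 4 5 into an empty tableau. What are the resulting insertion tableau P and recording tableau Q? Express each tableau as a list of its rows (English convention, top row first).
P = [[1, 3, 4, 5], [2]], Q = [[1, 3, 4, 5], [2]]

Insert each entry of the permutation into P by Schensted row insertion, recording in Q the position of each new cell.

Insert 2: appended to row 1. P = [[2]].
Insert 1: 1 bumps 2 from row 1; 2 starts row 2. P = [[1], [2]].
Insert 3: appended to row 1. P = [[1, 3], [2]].
Insert 4: appended to row 1. P = [[1, 3, 4], [2]].
Insert 5: appended to row 1. P = [[1, 3, 4, 5], [2]].

So P = [[1, 3, 4, 5], [2]], Q = [[1, 3, 4, 5], [2]].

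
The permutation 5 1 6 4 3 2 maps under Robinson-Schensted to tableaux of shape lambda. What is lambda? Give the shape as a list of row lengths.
[2, 2, 1, 1]

Row-insert each entry into an empty tableau.

After inserting 5: P = [[5]].
After inserting 1: P = [[1], [5]].
After inserting 6: P = [[1, 6], [5]].
After inserting 4: P = [[1, 4], [5, 6]].
After inserting 3: P = [[1, 3], [4, 6], [5]].
After inserting 2: P = [[1, 2], [3, 6], [4], [5]].

The final insertion tableau P = [[1, 2], [3, 6], [4], [5]] has shape [2, 2, 1, 1].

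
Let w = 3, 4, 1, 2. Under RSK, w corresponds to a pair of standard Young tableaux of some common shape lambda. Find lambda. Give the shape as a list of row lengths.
[2, 2]

RSK row insertion gives P = [[1, 2], [3, 4]], which has shape [2, 2].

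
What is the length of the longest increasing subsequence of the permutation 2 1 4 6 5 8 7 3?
4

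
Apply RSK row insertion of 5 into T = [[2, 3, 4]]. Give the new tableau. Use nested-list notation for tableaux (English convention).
[[2, 3, 4, 5]]

5 is larger than every entry of row 1, so it is appended to row 1. The new tableau is [[2, 3, 4, 5]].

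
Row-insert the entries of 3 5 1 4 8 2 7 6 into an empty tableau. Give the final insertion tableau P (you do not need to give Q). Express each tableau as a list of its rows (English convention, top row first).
P = [[1, 2, 6], [3, 4, 7], [5, 8]]

Insert 3: appended to row 1. P = [[3]].
Insert 5: appended to row 1. P = [[3, 5]].
Insert 1: 1 bumps 3 from row 1; 3 starts row 2. P = [[1, 5], [3]].
Insert 4: 4 bumps 5 from row 1; 5 appends to row 2. P = [[1, 4], [3, 5]].
Insert 8: appended to row 1. P = [[1, 4, 8], [3, 5]].
Insert 2: 2 bumps 4 from row 1; 4 bumps 5 from row 2; 5 starts row 3. P = [[1, 2, 8], [3, 4], [5]].
Insert 7: 7 bumps 8 from row 1; 8 appends to row 2. P = [[1, 2, 7], [3, 4, 8], [5]].
Insert 6: 6 bumps 7 from row 1; 7 bumps 8 from row 2; 8 appends to row 3. P = [[1, 2, 6], [3, 4, 7], [5, 8]].

So P = [[1, 2, 6], [3, 4, 7], [5, 8]].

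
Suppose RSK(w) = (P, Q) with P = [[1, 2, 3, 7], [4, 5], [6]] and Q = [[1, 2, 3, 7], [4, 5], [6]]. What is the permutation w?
1 4 6 2 5 3 7

Reverse the RSK construction: for i from n down to 1, find the cell of Q containing i, remove the entry at that cell from P, and reverse-bump it up through P; the value ejected from row 1 is w(i).

Step i=7: Q has 7 at row 1, column 4; remove that cell from P, ejecting 7. So w(7) = 7. P is now [[1, 2, 3], [4, 5], [6]].
Step i=6: Q has 6 at row 3, column 1; remove 6 from row 3 of P and reverse-bump: 6 enters row 2 and ejects 5; 5 enters row 1 and ejects 3. So w(6) = 3. P is now [[1, 2, 5], [4, 6]].
Step i=5: Q has 5 at row 2, column 2; remove 6 from row 2 of P and reverse-bump: 6 enters row 1 and ejects 5. So w(5) = 5. P is now [[1, 2, 6], [4]].
Step i=4: Q has 4 at row 2, column 1; remove 4 from row 2 of P and reverse-bump: 4 enters row 1 and ejects 2. So w(4) = 2. P is now [[1, 4, 6]].
Step i=3: Q has 3 at row 1, column 3; remove that cell from P, ejecting 6. So w(3) = 6. P is now [[1, 4]].
Step i=2: Q has 2 at row 1, column 2; remove that cell from P, ejecting 4. So w(2) = 4. P is now [[1]].
Step i=1: Q has 1 at row 1, column 1; remove that cell from P, ejecting 1. So w(1) = 1. P is now [].

So w = 1 4 6 2 5 3 7.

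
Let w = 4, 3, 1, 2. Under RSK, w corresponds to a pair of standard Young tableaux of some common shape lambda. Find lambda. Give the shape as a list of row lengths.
[2, 1, 1]

Row-insert each entry into an empty tableau.

After inserting 4: P = [[4]].
After inserting 3: P = [[3], [4]].
After inserting 1: P = [[1], [3], [4]].
After inserting 2: P = [[1, 2], [3], [4]].

The final insertion tableau P = [[1, 2], [3], [4]] has shape [2, 1, 1].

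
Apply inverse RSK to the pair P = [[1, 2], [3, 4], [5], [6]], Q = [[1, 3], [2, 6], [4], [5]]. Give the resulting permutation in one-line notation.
Reverse RSK: for i = n, n-1, ..., 1, locate i in Q, remove the corresponding corner cell from P, and reverse-bump its entry up through P; the value ejected from row 1 is w(i).

So w = 6 3 5 4 1 2.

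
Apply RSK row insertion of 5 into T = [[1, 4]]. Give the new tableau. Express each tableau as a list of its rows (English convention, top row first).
[[1, 4, 5]]

5 is larger than every entry of row 1, so it is appended to row 1. The new tableau is [[1, 4, 5]].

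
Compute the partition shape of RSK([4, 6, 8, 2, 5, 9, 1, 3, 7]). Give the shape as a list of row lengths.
Row-insert each entry into an empty tableau.

After inserting 4: P = [[4]].
After inserting 6: P = [[4, 6]].
After inserting 8: P = [[4, 6, 8]].
After inserting 2: P = [[2, 6, 8], [4]].
After inserting 5: P = [[2, 5, 8], [4, 6]].
After inserting 9: P = [[2, 5, 8, 9], [4, 6]].
After inserting 1: P = [[1, 5, 8, 9], [2, 6], [4]].
After inserting 3: P = [[1, 3, 8, 9], [2, 5], [4, 6]].
After inserting 7: P = [[1, 3, 7, 9], [2, 5, 8], [4, 6]].

The final insertion tableau P = [[1, 3, 7, 9], [2, 5, 8], [4, 6]] has shape [4, 3, 2].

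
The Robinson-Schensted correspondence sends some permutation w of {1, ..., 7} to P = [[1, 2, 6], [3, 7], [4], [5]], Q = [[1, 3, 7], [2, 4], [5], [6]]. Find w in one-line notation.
Reverse RSK: for i = n, n-1, ..., 1, locate i in Q, remove the corresponding corner cell from P, and reverse-bump its entry up through P; the value ejected from row 1 is w(i).

So w = 5 1 7 4 3 2 6.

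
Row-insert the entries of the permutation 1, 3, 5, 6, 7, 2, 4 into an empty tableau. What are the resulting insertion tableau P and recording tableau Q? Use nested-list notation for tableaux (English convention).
P = [[1, 2, 4, 6, 7], [3, 5]], Q = [[1, 2, 3, 4, 5], [6, 7]]

Insert each entry of the permutation into P by Schensted row insertion, recording in Q the position of each new cell.

After inserting 1: P = [[1]].
After inserting 3: P = [[1, 3]].
After inserting 5: P = [[1, 3, 5]].
After inserting 6: P = [[1, 3, 5, 6]].
After inserting 7: P = [[1, 3, 5, 6, 7]].
After inserting 2: P = [[1, 2, 5, 6, 7], [3]].
After inserting 4: P = [[1, 2, 4, 6, 7], [3, 5]].

So P = [[1, 2, 4, 6, 7], [3, 5]], Q = [[1, 2, 3, 4, 5], [6, 7]].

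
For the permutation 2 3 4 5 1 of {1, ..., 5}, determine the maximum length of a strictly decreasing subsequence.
2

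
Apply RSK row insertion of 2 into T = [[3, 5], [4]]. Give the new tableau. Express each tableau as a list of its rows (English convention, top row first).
In row 1, 2 replaces 3 (the leftmost entry greater than 2); 3 is bumped to row 2. In row 2, 3 replaces 4 (the leftmost entry greater than 3); 4 is bumped to row 3. 4 starts a new row 3. The new tableau is [[2, 5], [3], [4]].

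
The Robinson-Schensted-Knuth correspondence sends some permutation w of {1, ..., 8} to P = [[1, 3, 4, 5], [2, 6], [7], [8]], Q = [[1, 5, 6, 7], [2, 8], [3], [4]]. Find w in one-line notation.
Reverse the RSK construction: for i from n down to 1, find the cell of Q containing i, remove the entry at that cell from P, and reverse-bump it up through P; the value ejected from row 1 is w(i).

Step i=8: Q has 8 at row 2, column 2; remove 6 from row 2 of P and reverse-bump: 6 enters row 1 and ejects 5. So w(8) = 5. P is now [[1, 3, 4, 6], [2], [7], [8]].
Step i=7: Q has 7 at row 1, column 4; remove that cell from P, ejecting 6. So w(7) = 6. P is now [[1, 3, 4], [2], [7], [8]].
Step i=6: Q has 6 at row 1, column 3; remove that cell from P, ejecting 4. So w(6) = 4. P is now [[1, 3], [2], [7], [8]].
Step i=5: Q has 5 at row 1, column 2; remove that cell from P, ejecting 3. So w(5) = 3. P is now [[1], [2], [7], [8]].
Step i=4: Q has 4 at row 4, column 1; remove 8 from row 4 of P and reverse-bump: 8 enters row 3 and ejects 7; 7 enters row 2 and ejects 2; 2 enters row 1 and ejects 1. So w(4) = 1. P is now [[2], [7], [8]].
Step i=3: Q has 3 at row 3, column 1; remove 8 from row 3 of P and reverse-bump: 8 enters row 2 and ejects 7; 7 enters row 1 and ejects 2. So w(3) = 2. P is now [[7], [8]].
Step i=2: Q has 2 at row 2, column 1; remove 8 from row 2 of P and reverse-bump: 8 enters row 1 and ejects 7. So w(2) = 7. P is now [[8]].
Step i=1: Q has 1 at row 1, column 1; remove that cell from P, ejecting 8. So w(1) = 8. P is now [].

So w = 8 7 2 1 3 4 6 5.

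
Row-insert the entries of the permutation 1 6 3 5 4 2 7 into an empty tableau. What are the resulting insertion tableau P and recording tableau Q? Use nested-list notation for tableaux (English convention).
P = [[1, 2, 4, 7], [3], [5], [6]], Q = [[1, 2, 4, 7], [3], [5], [6]]

Insert each entry of the permutation into P by Schensted row insertion, recording in Q the position of each new cell.

Insert 1: appended to row 1. P = [[1]], Q = [[1]].
Insert 6: appended to row 1. P = [[1, 6]], Q = [[1, 2]].
Insert 3: 3 bumps 6 from row 1; 6 starts row 2. P = [[1, 3], [6]], Q = [[1, 2], [3]].
Insert 5: appended to row 1. P = [[1, 3, 5], [6]], Q = [[1, 2, 4], [3]].
Insert 4: 4 bumps 5 from row 1; 5 bumps 6 from row 2; 6 starts row 3. P = [[1, 3, 4], [5], [6]], Q = [[1, 2, 4], [3], [5]].
Insert 2: 2 bumps 3 from row 1; 3 bumps 5 from row 2; 5 bumps 6 from row 3; 6 starts row 4. P = [[1, 2, 4], [3], [5], [6]], Q = [[1, 2, 4], [3], [5], [6]].
Insert 7: appended to row 1. P = [[1, 2, 4, 7], [3], [5], [6]], Q = [[1, 2, 4, 7], [3], [5], [6]].

So P = [[1, 2, 4, 7], [3], [5], [6]], Q = [[1, 2, 4, 7], [3], [5], [6]].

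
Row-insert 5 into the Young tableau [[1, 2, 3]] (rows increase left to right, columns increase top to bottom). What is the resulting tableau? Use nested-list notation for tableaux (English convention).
[[1, 2, 3, 5]]

5 is larger than every entry of row 1, so it is appended to row 1. The new tableau is [[1, 2, 3, 5]].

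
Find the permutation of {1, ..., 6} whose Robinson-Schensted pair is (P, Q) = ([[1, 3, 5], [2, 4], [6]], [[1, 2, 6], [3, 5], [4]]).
2 6 4 1 3 5

Reverse the RSK construction: for i from n down to 1, find the cell of Q containing i, remove the entry at that cell from P, and reverse-bump it up through P; the value ejected from row 1 is w(i).

Step i=6: Q has 6 at row 1, column 3; remove that cell from P, ejecting 5. So w(6) = 5. P is now [[1, 3], [2, 4], [6]].
Step i=5: Q has 5 at row 2, column 2; remove 4 from row 2 of P and reverse-bump: 4 enters row 1 and ejects 3. So w(5) = 3. P is now [[1, 4], [2], [6]].
Step i=4: Q has 4 at row 3, column 1; remove 6 from row 3 of P and reverse-bump: 6 enters row 2 and ejects 2; 2 enters row 1 and ejects 1. So w(4) = 1. P is now [[2, 4], [6]].
Step i=3: Q has 3 at row 2, column 1; remove 6 from row 2 of P and reverse-bump: 6 enters row 1 and ejects 4. So w(3) = 4. P is now [[2, 6]].
Step i=2: Q has 2 at row 1, column 2; remove that cell from P, ejecting 6. So w(2) = 6. P is now [[2]].
Step i=1: Q has 1 at row 1, column 1; remove that cell from P, ejecting 2. So w(1) = 2. P is now [].

So w = 2 6 4 1 3 5.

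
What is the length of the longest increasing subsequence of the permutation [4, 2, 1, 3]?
2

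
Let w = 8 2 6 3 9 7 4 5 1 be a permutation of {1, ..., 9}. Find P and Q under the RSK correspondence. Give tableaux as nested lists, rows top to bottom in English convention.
Insert each entry of the permutation into P by Schensted row insertion, recording in Q the position of each new cell.

Insert 8: appended to row 1. P = [[8]], Q = [[1]].
Insert 2: 2 bumps 8 from row 1; 8 starts row 2. P = [[2], [8]], Q = [[1], [2]].
Insert 6: appended to row 1. P = [[2, 6], [8]], Q = [[1, 3], [2]].
Insert 3: 3 bumps 6 from row 1; 6 bumps 8 from row 2; 8 starts row 3. P = [[2, 3], [6], [8]], Q = [[1, 3], [2], [4]].
Insert 9: appended to row 1. P = [[2, 3, 9], [6], [8]], Q = [[1, 3, 5], [2], [4]].
Insert 7: 7 bumps 9 from row 1; 9 appends to row 2. P = [[2, 3, 7], [6, 9], [8]], Q = [[1, 3, 5], [2, 6], [4]].
Insert 4: 4 bumps 7 from row 1; 7 bumps 9 from row 2; 9 appends to row 3. P = [[2, 3, 4], [6, 7], [8, 9]], Q = [[1, 3, 5], [2, 6], [4, 7]].
Insert 5: appended to row 1. P = [[2, 3, 4, 5], [6, 7], [8, 9]], Q = [[1, 3, 5, 8], [2, 6], [4, 7]].
Insert 1: 1 bumps 2 from row 1; 2 bumps 6 from row 2; 6 bumps 8 from row 3; 8 starts row 4. P = [[1, 3, 4, 5], [2, 7], [6, 9], [8]], Q = [[1, 3, 5, 8], [2, 6], [4, 7], [9]].

So P = [[1, 3, 4, 5], [2, 7], [6, 9], [8]], Q = [[1, 3, 5, 8], [2, 6], [4, 7], [9]].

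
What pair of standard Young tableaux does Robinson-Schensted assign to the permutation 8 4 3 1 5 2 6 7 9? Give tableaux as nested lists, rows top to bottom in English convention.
P = [[1, 2, 6, 7, 9], [3, 5], [4], [8]], Q = [[1, 5, 7, 8, 9], [2, 6], [3], [4]]

Insert each entry of the permutation into P by Schensted row insertion, recording in Q the position of each new cell.

Insert 8: appended to row 1. P = [[8]].
Insert 4: 4 bumps 8 from row 1; 8 starts row 2. P = [[4], [8]].
Insert 3: 3 bumps 4 from row 1; 4 bumps 8 from row 2; 8 starts row 3. P = [[3], [4], [8]].
Insert 1: 1 bumps 3 from row 1; 3 bumps 4 from row 2; 4 bumps 8 from row 3; 8 starts row 4. P = [[1], [3], [4], [8]].
Insert 5: appended to row 1. P = [[1, 5], [3], [4], [8]].
Insert 2: 2 bumps 5 from row 1; 5 appends to row 2. P = [[1, 2], [3, 5], [4], [8]].
Insert 6: appended to row 1. P = [[1, 2, 6], [3, 5], [4], [8]].
Insert 7: appended to row 1. P = [[1, 2, 6, 7], [3, 5], [4], [8]].
Insert 9: appended to row 1. P = [[1, 2, 6, 7, 9], [3, 5], [4], [8]].

So P = [[1, 2, 6, 7, 9], [3, 5], [4], [8]], Q = [[1, 5, 7, 8, 9], [2, 6], [3], [4]].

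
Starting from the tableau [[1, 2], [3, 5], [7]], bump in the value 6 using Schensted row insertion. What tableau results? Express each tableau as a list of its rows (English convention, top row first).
[[1, 2, 6], [3, 5], [7]]

6 is larger than every entry of row 1, so it is appended to row 1. The new tableau is [[1, 2, 6], [3, 5], [7]].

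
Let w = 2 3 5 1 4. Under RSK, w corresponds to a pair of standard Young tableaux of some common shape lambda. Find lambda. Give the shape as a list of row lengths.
[3, 2]

Row-insert each entry into an empty tableau.

After inserting 2: P = [[2]].
After inserting 3: P = [[2, 3]].
After inserting 5: P = [[2, 3, 5]].
After inserting 1: P = [[1, 3, 5], [2]].
After inserting 4: P = [[1, 3, 4], [2, 5]].

The final insertion tableau P = [[1, 3, 4], [2, 5]] has shape [3, 2].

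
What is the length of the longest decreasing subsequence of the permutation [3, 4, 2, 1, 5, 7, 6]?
3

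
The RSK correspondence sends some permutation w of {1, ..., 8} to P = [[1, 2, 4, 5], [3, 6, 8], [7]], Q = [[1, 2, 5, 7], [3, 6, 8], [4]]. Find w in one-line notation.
1 7 3 2 6 4 8 5

Reverse the RSK construction: for i from n down to 1, find the cell of Q containing i, remove the entry at that cell from P, and reverse-bump it up through P; the value ejected from row 1 is w(i).

Step i=8: Q has 8 at row 2, column 3; remove 8 from row 2 of P and reverse-bump: 8 enters row 1 and ejects 5. So w(8) = 5. P is now [[1, 2, 4, 8], [3, 6], [7]].
Step i=7: Q has 7 at row 1, column 4; remove that cell from P, ejecting 8. So w(7) = 8. P is now [[1, 2, 4], [3, 6], [7]].
Step i=6: Q has 6 at row 2, column 2; remove 6 from row 2 of P and reverse-bump: 6 enters row 1 and ejects 4. So w(6) = 4. P is now [[1, 2, 6], [3], [7]].
Step i=5: Q has 5 at row 1, column 3; remove that cell from P, ejecting 6. So w(5) = 6. P is now [[1, 2], [3], [7]].
Step i=4: Q has 4 at row 3, column 1; remove 7 from row 3 of P and reverse-bump: 7 enters row 2 and ejects 3; 3 enters row 1 and ejects 2. So w(4) = 2. P is now [[1, 3], [7]].
Step i=3: Q has 3 at row 2, column 1; remove 7 from row 2 of P and reverse-bump: 7 enters row 1 and ejects 3. So w(3) = 3. P is now [[1, 7]].
Step i=2: Q has 2 at row 1, column 2; remove that cell from P, ejecting 7. So w(2) = 7. P is now [[1]].
Step i=1: Q has 1 at row 1, column 1; remove that cell from P, ejecting 1. So w(1) = 1. P is now [].

So w = 1 7 3 2 6 4 8 5.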